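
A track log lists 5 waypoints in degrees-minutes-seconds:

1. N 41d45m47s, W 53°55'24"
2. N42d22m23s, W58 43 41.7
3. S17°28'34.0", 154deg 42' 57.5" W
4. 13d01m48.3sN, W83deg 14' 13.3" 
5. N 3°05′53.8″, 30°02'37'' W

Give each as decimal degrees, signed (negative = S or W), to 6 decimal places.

1. 41.763056, -53.923333
2. 42.373056, -58.728250
3. -17.476111, -154.715972
4. 13.030083, -83.237028
5. 3.098278, -30.043611

Point 1:
  Lat: 45′ + 47″ = 45.78333′; 41 + 45.78333/60 = 41.7630556
  N → positive
  Lon: 55′ + 24″ = 55.40000′; 53 + 55.40000/60 = 53.9233333
  hemisphere W, so the sign is −
Point 2:
  Latitude: 22′ + 23″ = 22.38333′; 42 + 22.38333/60 = 42.3730556
  N ⇒ keep positive
  Longitude: 58 + 43/60 + 41.7/3600 = 58.7282500
  hemisphere W, so the sign is −
Point 3:
  Latitude: 17 + 28/60 + 34/3600 = 17.4761111
  S ⇒ negate
  Lon: 154° + 42/60 + 57.5/3600 = 154 + 0.700000 + 0.015972 = 154.7159722
  hemisphere W, so the sign is −
Point 4:
  Lat: 13° + 1/60 + 48.3/3600 = 13 + 0.016667 + 0.013417 = 13.0300833
  N ⇒ keep positive
  Lon: 14′ + 13.3″ = 14.22167′; 83 + 14.22167/60 = 83.2370278
  hemisphere W, so the sign is −
Point 5:
  Lat: 3° + 5/60 + 53.8/3600 = 3 + 0.083333 + 0.014944 = 3.0982778
  N → positive
  λ: 2′ + 37″ = 2.61667′; 30 + 2.61667/60 = 30.0436111
  W → negative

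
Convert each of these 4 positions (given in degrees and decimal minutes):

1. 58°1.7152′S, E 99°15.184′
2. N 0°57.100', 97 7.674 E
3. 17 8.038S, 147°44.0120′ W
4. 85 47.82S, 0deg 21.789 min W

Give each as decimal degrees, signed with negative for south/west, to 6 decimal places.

Point 1:
  Lat: 58 + 1.7152/60 = 58.0285867
  hemisphere S, so the sign is −
  λ: 99 + 15.184/60 = 99.2530667
  E → positive
Point 2:
  Latitude: 0 + 57.1/60 = 0.9516667
  N → positive
  Longitude: 97 + 7.674/60 = 97.1279000
  E ⇒ keep positive
Point 3:
  Latitude: 8.038′ = 0.133967°; total 17.1339667
  hemisphere S, so the sign is −
  Longitude: 147 + 44.012/60 = 147.7335333
  hemisphere W, so the sign is −
Point 4:
  Lat: 85 + 47.82/60 = 85.7970000
  S → negative
  λ: 21.789′ = 0.363150°; total 0.3631500
  W → negative

1. -58.028587, 99.253067
2. 0.951667, 97.127900
3. -17.133967, -147.733533
4. -85.797000, -0.363150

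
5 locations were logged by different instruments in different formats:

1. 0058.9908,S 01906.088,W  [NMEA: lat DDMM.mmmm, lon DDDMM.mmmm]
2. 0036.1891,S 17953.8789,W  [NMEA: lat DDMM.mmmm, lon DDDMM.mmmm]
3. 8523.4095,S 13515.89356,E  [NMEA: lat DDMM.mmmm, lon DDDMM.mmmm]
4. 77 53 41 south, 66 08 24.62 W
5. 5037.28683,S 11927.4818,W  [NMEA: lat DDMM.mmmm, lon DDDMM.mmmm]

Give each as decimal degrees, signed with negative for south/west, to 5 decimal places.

1. -0.98318, -19.10147
2. -0.60315, -179.89798
3. -85.39016, 135.26489
4. -77.89472, -66.14017
5. -50.62145, -119.45803

Point 1:
  Latitude: degrees = first 2 digits = 0, minutes = 58.9908; 0 + 58.9908/60 = 0.983180
  S → negative
  λ: degrees = first 3 digits = 19, minutes = 6.088; 19 + 6.088/60 = 19.101467
  hemisphere W, so the sign is −
Point 2:
  Latitude: degrees = first 2 digits = 0, minutes = 36.1891; 0 + 36.1891/60 = 0.603152
  S ⇒ negate
  Longitude: split at 3 digits → 179° and 53.8789′; 179 + 53.8789/60 = 179.897982
  W → negative
Point 3:
  φ: split at 2 digits → 85° and 23.4095′; 85 + 23.4095/60 = 85.390158
  S ⇒ negate
  λ: split at 3 digits → 135° and 15.89356′; 135 + 15.89356/60 = 135.264893
  E ⇒ keep positive
Point 4:
  φ: 53′ + 41″ = 53.68333′; 77 + 53.68333/60 = 77.894722
  S → negative
  λ: 66 + 8/60 + 24.62/3600 = 66.140172
  hemisphere W, so the sign is −
Point 5:
  φ: degrees = first 2 digits = 50, minutes = 37.28683; 50 + 37.28683/60 = 50.621447
  S ⇒ negate
  Lon: split at 3 digits → 119° and 27.4818′; 119 + 27.4818/60 = 119.458030
  hemisphere W, so the sign is −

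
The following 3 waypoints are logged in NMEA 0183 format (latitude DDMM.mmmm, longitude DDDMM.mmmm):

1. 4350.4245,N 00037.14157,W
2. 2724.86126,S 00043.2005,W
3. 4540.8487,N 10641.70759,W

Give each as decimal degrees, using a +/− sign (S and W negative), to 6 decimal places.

Point 1:
  Latitude: split at 2 digits → 43° and 50.4245′; 43 + 50.4245/60 = 43.8404083
  N → positive
  Longitude: split at 3 digits → 000° and 37.14157′; 0 + 37.14157/60 = 0.6190262
  hemisphere W, so the sign is −
Point 2:
  φ: split at 2 digits → 27° and 24.86126′; 27 + 24.86126/60 = 27.4143543
  S → negative
  Longitude: split at 3 digits → 000° and 43.2005′; 0 + 43.2005/60 = 0.7200083
  hemisphere W, so the sign is −
Point 3:
  Latitude: split at 2 digits → 45° and 40.8487′; 45 + 40.8487/60 = 45.6808117
  N → positive
  λ: degrees = first 3 digits = 106, minutes = 41.70759; 106 + 41.70759/60 = 106.6951265
  hemisphere W, so the sign is −

1. 43.840408, -0.619026
2. -27.414354, -0.720008
3. 45.680812, -106.695127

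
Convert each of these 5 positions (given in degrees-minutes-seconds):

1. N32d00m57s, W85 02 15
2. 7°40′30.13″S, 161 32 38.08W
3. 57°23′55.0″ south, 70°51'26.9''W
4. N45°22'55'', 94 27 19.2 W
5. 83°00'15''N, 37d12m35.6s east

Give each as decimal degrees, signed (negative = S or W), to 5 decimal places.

1. 32.01583, -85.03750
2. -7.67504, -161.54391
3. -57.39861, -70.85747
4. 45.38194, -94.45533
5. 83.00417, 37.20989

Point 1:
  Lat: 32 + 0/60 + 57/3600 = 32.015833
  N → positive
  Longitude: 85 + 2/60 + 15/3600 = 85.037500
  hemisphere W, so the sign is −
Point 2:
  Latitude: 40′ + 30.13″ = 40.50217′; 7 + 40.50217/60 = 7.675036
  hemisphere S, so the sign is −
  Lon: 32′ + 38.08″ = 32.63467′; 161 + 32.63467/60 = 161.543911
  W ⇒ negate
Point 3:
  Lat: 57 + 23/60 + 55/3600 = 57.398611
  hemisphere S, so the sign is −
  Lon: 51′ + 26.9″ = 51.44833′; 70 + 51.44833/60 = 70.857472
  W → negative
Point 4:
  Latitude: 45° + 22/60 + 55/3600 = 45 + 0.366667 + 0.015278 = 45.381944
  N ⇒ keep positive
  Longitude: 27′ + 19.2″ = 27.32000′; 94 + 27.32000/60 = 94.455333
  W → negative
Point 5:
  Latitude: 83 + 0/60 + 15/3600 = 83.004167
  N ⇒ keep positive
  λ: 37° + 12/60 + 35.6/3600 = 37 + 0.200000 + 0.009889 = 37.209889
  E ⇒ keep positive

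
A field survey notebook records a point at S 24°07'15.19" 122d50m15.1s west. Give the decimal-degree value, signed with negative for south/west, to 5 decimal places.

φ: 7′ + 15.19″ = 7.25317′; 24 + 7.25317/60 = 24.120886
S → negative
λ: 50′ + 15.1″ = 50.25167′; 122 + 50.25167/60 = 122.837528
W → negative

-24.12089, -122.83753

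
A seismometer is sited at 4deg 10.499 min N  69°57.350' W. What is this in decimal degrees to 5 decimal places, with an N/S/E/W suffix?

Lat: 10.499′ = 0.174983°; total 4.174983
λ: 57.35′ = 0.955833°; total 69.955833

4.17498° N, 69.95583° W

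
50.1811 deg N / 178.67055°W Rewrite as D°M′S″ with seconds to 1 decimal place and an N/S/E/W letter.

φ: 0.181100 × 60 = 10.86600′ → 10′, remainder × 60 = 51.960″
Lon: whole degrees 178; 40.23300′ → 40′ and 13.980″

50°10′52.0″ N, 178°40′14.0″ W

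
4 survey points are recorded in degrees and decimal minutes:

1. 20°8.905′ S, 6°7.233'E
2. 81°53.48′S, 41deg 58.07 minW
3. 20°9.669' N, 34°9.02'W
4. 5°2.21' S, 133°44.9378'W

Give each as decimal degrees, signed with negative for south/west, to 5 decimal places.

1. -20.14842, 6.12055
2. -81.89133, -41.96783
3. 20.16115, -34.15033
4. -5.03683, -133.74896

Point 1:
  Latitude: 8.905′ = 0.148417°; total 20.148417
  S ⇒ negate
  Lon: 7.233′ = 0.120550°; total 6.120550
  E ⇒ keep positive
Point 2:
  Latitude: 81 + 53.48/60 = 81.891333
  S → negative
  Longitude: 58.07′ = 0.967833°; total 41.967833
  hemisphere W, so the sign is −
Point 3:
  φ: 20 + 9.669/60 = 20.161150
  N → positive
  λ: 34 + 9.02/60 = 34.150333
  hemisphere W, so the sign is −
Point 4:
  φ: 2.21′ = 0.036833°; total 5.036833
  S → negative
  Lon: 133 + 44.9378/60 = 133.748963
  hemisphere W, so the sign is −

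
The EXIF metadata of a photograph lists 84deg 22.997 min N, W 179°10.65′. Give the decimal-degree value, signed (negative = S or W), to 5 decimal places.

84.38328, -179.17750

Lat: 22.997′ = 0.383283°; total 84.383283
N ⇒ keep positive
λ: 10.65′ = 0.177500°; total 179.177500
W → negative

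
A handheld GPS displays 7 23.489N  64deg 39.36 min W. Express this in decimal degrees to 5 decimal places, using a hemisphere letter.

7.39148° N, 64.65600° W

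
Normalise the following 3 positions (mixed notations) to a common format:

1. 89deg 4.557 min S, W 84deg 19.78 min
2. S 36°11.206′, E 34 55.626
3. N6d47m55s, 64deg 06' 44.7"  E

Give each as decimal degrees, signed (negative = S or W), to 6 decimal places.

1. -89.075950, -84.329667
2. -36.186767, 34.927100
3. 6.798611, 64.112417

Point 1:
  Latitude: 89 + 4.557/60 = 89.0759500
  S ⇒ negate
  Longitude: 19.78′ = 0.329667°; total 84.3296667
  W ⇒ negate
Point 2:
  Lat: 11.206′ = 0.186767°; total 36.1867667
  S → negative
  Lon: 55.626′ = 0.927100°; total 34.9271000
  E ⇒ keep positive
Point 3:
  Lat: 6 + 47/60 + 55/3600 = 6.7986111
  N → positive
  Longitude: 6′ + 44.7″ = 6.74500′; 64 + 6.74500/60 = 64.1124167
  E → positive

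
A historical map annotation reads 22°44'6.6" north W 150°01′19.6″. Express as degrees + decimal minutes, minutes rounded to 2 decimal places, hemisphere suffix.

Lat: seconds/60 = 0.11000; minutes = 44 + 0.11000 = 44.1100
Longitude: seconds/60 = 0.32667; minutes = 1 + 0.32667 = 1.3267

22° 44.11′ N, 150° 1.33′ W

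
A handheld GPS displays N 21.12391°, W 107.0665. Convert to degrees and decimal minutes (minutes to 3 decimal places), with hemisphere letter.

Latitude: minutes = (21.123910 − 21) × 60 = 7.43460
Longitude: fractional part 0.066500 → 3.99000 minutes

21° 7.435′ N, 107° 3.990′ W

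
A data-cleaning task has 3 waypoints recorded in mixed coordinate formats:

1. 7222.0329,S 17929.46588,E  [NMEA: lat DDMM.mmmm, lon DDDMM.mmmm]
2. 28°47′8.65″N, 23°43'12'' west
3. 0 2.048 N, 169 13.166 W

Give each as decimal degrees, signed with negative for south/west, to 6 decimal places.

1. -72.367215, 179.491098
2. 28.785736, -23.720000
3. 0.034133, -169.219433

Point 1:
  φ: degrees = first 2 digits = 72, minutes = 22.0329; 72 + 22.0329/60 = 72.3672150
  hemisphere S, so the sign is −
  Longitude: split at 3 digits → 179° and 29.46588′; 179 + 29.46588/60 = 179.4910980
  E ⇒ keep positive
Point 2:
  φ: 28° + 47/60 + 8.65/3600 = 28 + 0.783333 + 0.002403 = 28.7857361
  N ⇒ keep positive
  λ: 43′ + 12″ = 43.20000′; 23 + 43.20000/60 = 23.7200000
  W ⇒ negate
Point 3:
  Latitude: 2.048′ = 0.034133°; total 0.0341333
  N ⇒ keep positive
  Lon: 169 + 13.166/60 = 169.2194333
  W → negative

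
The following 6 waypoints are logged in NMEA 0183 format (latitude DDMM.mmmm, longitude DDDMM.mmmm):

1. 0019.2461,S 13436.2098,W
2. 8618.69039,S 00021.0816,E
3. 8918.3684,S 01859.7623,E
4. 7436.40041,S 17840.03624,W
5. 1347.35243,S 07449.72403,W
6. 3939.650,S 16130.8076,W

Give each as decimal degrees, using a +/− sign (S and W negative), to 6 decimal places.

1. -0.320768, -134.603497
2. -86.311507, 0.351360
3. -89.306140, 18.996038
4. -74.606674, -178.667271
5. -13.789207, -74.828734
6. -39.660833, -161.513460

Point 1:
  Lat: split at 2 digits → 00° and 19.2461′; 0 + 19.2461/60 = 0.3207683
  hemisphere S, so the sign is −
  Longitude: degrees = first 3 digits = 134, minutes = 36.2098; 134 + 36.2098/60 = 134.6034967
  W → negative
Point 2:
  Lat: degrees = first 2 digits = 86, minutes = 18.69039; 86 + 18.69039/60 = 86.3115065
  S ⇒ negate
  λ: split at 3 digits → 000° and 21.0816′; 0 + 21.0816/60 = 0.3513600
  E → positive
Point 3:
  φ: split at 2 digits → 89° and 18.3684′; 89 + 18.3684/60 = 89.3061400
  hemisphere S, so the sign is −
  Longitude: degrees = first 3 digits = 18, minutes = 59.7623; 18 + 59.7623/60 = 18.9960383
  E ⇒ keep positive
Point 4:
  Latitude: split at 2 digits → 74° and 36.40041′; 74 + 36.40041/60 = 74.6066735
  hemisphere S, so the sign is −
  λ: split at 3 digits → 178° and 40.03624′; 178 + 40.03624/60 = 178.6672707
  W → negative
Point 5:
  Lat: degrees = first 2 digits = 13, minutes = 47.35243; 13 + 47.35243/60 = 13.7892072
  S → negative
  Longitude: degrees = first 3 digits = 74, minutes = 49.72403; 74 + 49.72403/60 = 74.8287338
  W ⇒ negate
Point 6:
  Latitude: split at 2 digits → 39° and 39.65′; 39 + 39.65/60 = 39.6608333
  hemisphere S, so the sign is −
  Longitude: split at 3 digits → 161° and 30.8076′; 161 + 30.8076/60 = 161.5134600
  W ⇒ negate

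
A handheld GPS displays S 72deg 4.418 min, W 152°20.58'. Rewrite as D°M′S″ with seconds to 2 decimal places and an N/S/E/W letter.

φ: fractional minutes 0.41800 × 60 = 25.0800″
Lon: fractional minutes 0.58000 × 60 = 34.8000″

72°04′25.08″ S, 152°20′34.80″ W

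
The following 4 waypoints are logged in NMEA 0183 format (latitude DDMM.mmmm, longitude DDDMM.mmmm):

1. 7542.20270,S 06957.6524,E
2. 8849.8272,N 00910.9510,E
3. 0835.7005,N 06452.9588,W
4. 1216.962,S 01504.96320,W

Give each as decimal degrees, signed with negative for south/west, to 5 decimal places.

Point 1:
  Latitude: split at 2 digits → 75° and 42.2027′; 75 + 42.2027/60 = 75.703378
  S ⇒ negate
  Longitude: degrees = first 3 digits = 69, minutes = 57.6524; 69 + 57.6524/60 = 69.960873
  E → positive
Point 2:
  Latitude: degrees = first 2 digits = 88, minutes = 49.8272; 88 + 49.8272/60 = 88.830453
  N ⇒ keep positive
  Lon: degrees = first 3 digits = 9, minutes = 10.951; 9 + 10.951/60 = 9.182517
  E → positive
Point 3:
  φ: degrees = first 2 digits = 8, minutes = 35.7005; 8 + 35.7005/60 = 8.595008
  N → positive
  Longitude: degrees = first 3 digits = 64, minutes = 52.9588; 64 + 52.9588/60 = 64.882647
  W ⇒ negate
Point 4:
  φ: split at 2 digits → 12° and 16.962′; 12 + 16.962/60 = 12.282700
  hemisphere S, so the sign is −
  λ: degrees = first 3 digits = 15, minutes = 4.9632; 15 + 4.9632/60 = 15.082720
  W ⇒ negate

1. -75.70338, 69.96087
2. 88.83045, 9.18252
3. 8.59501, -64.88265
4. -12.28270, -15.08272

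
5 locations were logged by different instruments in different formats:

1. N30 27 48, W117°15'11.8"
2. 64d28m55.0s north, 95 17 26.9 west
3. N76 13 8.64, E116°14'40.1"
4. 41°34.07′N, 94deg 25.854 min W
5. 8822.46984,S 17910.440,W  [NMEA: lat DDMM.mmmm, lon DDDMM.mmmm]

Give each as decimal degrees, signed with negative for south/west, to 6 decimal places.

1. 30.463333, -117.253278
2. 64.481944, -95.290806
3. 76.219067, 116.244472
4. 41.567833, -94.430900
5. -88.374497, -179.174000

Point 1:
  Lat: 30° + 27/60 + 48/3600 = 30 + 0.450000 + 0.013333 = 30.4633333
  N ⇒ keep positive
  Lon: 15′ + 11.8″ = 15.19667′; 117 + 15.19667/60 = 117.2532778
  W → negative
Point 2:
  φ: 64° + 28/60 + 55/3600 = 64 + 0.466667 + 0.015278 = 64.4819444
  N ⇒ keep positive
  Lon: 95° + 17/60 + 26.9/3600 = 95 + 0.283333 + 0.007472 = 95.2908056
  W ⇒ negate
Point 3:
  Latitude: 13′ + 8.64″ = 13.14400′; 76 + 13.14400/60 = 76.2190667
  N ⇒ keep positive
  λ: 116° + 14/60 + 40.1/3600 = 116 + 0.233333 + 0.011139 = 116.2444722
  E → positive
Point 4:
  Latitude: 34.07′ = 0.567833°; total 41.5678333
  N ⇒ keep positive
  Longitude: 94 + 25.854/60 = 94.4309000
  W ⇒ negate
Point 5:
  φ: split at 2 digits → 88° and 22.46984′; 88 + 22.46984/60 = 88.3744973
  S → negative
  Longitude: split at 3 digits → 179° and 10.44′; 179 + 10.44/60 = 179.1740000
  W → negative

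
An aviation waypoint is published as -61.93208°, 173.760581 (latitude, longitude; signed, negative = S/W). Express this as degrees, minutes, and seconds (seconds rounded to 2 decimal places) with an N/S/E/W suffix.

61°55′55.49″ S, 173°45′38.09″ E

Latitude is negative → S; |value| = 61.932080
Latitude: 0.932080 × 60 = 55.92480′ → 55′, remainder × 60 = 55.4880″
λ: 0.760581° → 45.63486′; 0.63486 × 60 = 38.0916″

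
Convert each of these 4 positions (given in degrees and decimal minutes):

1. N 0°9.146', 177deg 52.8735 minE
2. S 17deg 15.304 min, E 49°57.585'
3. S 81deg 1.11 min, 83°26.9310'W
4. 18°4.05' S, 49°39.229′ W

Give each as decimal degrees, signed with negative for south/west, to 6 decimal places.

1. 0.152433, 177.881225
2. -17.255067, 49.959750
3. -81.018500, -83.448850
4. -18.067500, -49.653817

Point 1:
  Latitude: 0 + 9.146/60 = 0.1524333
  N ⇒ keep positive
  Lon: 52.8735′ = 0.881225°; total 177.8812250
  E ⇒ keep positive
Point 2:
  φ: 17 + 15.304/60 = 17.2550667
  S ⇒ negate
  Longitude: 49 + 57.585/60 = 49.9597500
  E ⇒ keep positive
Point 3:
  Lat: 1.11′ = 0.018500°; total 81.0185000
  S → negative
  λ: 26.931′ = 0.448850°; total 83.4488500
  W ⇒ negate
Point 4:
  φ: 18 + 4.05/60 = 18.0675000
  S ⇒ negate
  Lon: 39.229′ = 0.653817°; total 49.6538167
  W → negative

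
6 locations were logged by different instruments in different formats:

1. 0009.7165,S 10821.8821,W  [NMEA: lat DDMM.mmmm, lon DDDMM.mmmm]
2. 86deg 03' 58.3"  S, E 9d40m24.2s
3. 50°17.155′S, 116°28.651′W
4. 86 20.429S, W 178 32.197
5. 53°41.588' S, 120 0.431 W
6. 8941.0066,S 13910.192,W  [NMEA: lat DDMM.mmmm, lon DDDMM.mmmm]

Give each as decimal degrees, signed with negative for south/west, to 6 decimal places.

Point 1:
  φ: degrees = first 2 digits = 0, minutes = 9.7165; 0 + 9.7165/60 = 0.1619417
  S ⇒ negate
  λ: split at 3 digits → 108° and 21.8821′; 108 + 21.8821/60 = 108.3647017
  W ⇒ negate
Point 2:
  Latitude: 3′ + 58.3″ = 3.97167′; 86 + 3.97167/60 = 86.0661944
  S ⇒ negate
  Longitude: 40′ + 24.2″ = 40.40333′; 9 + 40.40333/60 = 9.6733889
  E ⇒ keep positive
Point 3:
  Latitude: 50 + 17.155/60 = 50.2859167
  hemisphere S, so the sign is −
  λ: 116 + 28.651/60 = 116.4775167
  hemisphere W, so the sign is −
Point 4:
  Lat: 20.429′ = 0.340483°; total 86.3404833
  S ⇒ negate
  λ: 32.197′ = 0.536617°; total 178.5366167
  W ⇒ negate
Point 5:
  Lat: 53 + 41.588/60 = 53.6931333
  hemisphere S, so the sign is −
  Lon: 120 + 0.431/60 = 120.0071833
  W ⇒ negate
Point 6:
  Lat: degrees = first 2 digits = 89, minutes = 41.0066; 89 + 41.0066/60 = 89.6834433
  S ⇒ negate
  λ: degrees = first 3 digits = 139, minutes = 10.192; 139 + 10.192/60 = 139.1698667
  W ⇒ negate

1. -0.161942, -108.364702
2. -86.066194, 9.673389
3. -50.285917, -116.477517
4. -86.340483, -178.536617
5. -53.693133, -120.007183
6. -89.683443, -139.169867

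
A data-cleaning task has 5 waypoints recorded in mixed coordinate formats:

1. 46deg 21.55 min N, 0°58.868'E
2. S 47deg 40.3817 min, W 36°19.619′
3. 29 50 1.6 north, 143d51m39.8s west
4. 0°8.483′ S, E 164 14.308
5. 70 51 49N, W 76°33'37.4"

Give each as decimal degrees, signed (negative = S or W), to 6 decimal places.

Point 1:
  φ: 21.55′ = 0.359167°; total 46.3591667
  N ⇒ keep positive
  Longitude: 0 + 58.868/60 = 0.9811333
  E → positive
Point 2:
  φ: 40.3817′ = 0.673028°; total 47.6730283
  S → negative
  Lon: 36 + 19.619/60 = 36.3269833
  hemisphere W, so the sign is −
Point 3:
  Latitude: 50′ + 1.6″ = 50.02667′; 29 + 50.02667/60 = 29.8337778
  N ⇒ keep positive
  Longitude: 51′ + 39.8″ = 51.66333′; 143 + 51.66333/60 = 143.8610556
  hemisphere W, so the sign is −
Point 4:
  Lat: 0 + 8.483/60 = 0.1413833
  S → negative
  λ: 14.308′ = 0.238467°; total 164.2384667
  E → positive
Point 5:
  Lat: 51′ + 49″ = 51.81667′; 70 + 51.81667/60 = 70.8636111
  N ⇒ keep positive
  Lon: 76 + 33/60 + 37.4/3600 = 76.5603889
  hemisphere W, so the sign is −

1. 46.359167, 0.981133
2. -47.673028, -36.326983
3. 29.833778, -143.861056
4. -0.141383, 164.238467
5. 70.863611, -76.560389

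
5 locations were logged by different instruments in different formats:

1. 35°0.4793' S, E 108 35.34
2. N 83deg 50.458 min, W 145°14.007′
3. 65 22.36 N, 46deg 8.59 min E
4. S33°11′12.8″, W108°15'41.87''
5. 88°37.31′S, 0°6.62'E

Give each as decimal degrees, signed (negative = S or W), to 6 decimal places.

Point 1:
  Latitude: 0.4793′ = 0.007988°; total 35.0079883
  S ⇒ negate
  Lon: 108 + 35.34/60 = 108.5890000
  E → positive
Point 2:
  Lat: 50.458′ = 0.840967°; total 83.8409667
  N → positive
  λ: 14.007′ = 0.233450°; total 145.2334500
  hemisphere W, so the sign is −
Point 3:
  Latitude: 65 + 22.36/60 = 65.3726667
  N ⇒ keep positive
  Lon: 46 + 8.59/60 = 46.1431667
  E ⇒ keep positive
Point 4:
  φ: 33 + 11/60 + 12.8/3600 = 33.1868889
  S → negative
  Lon: 108 + 15/60 + 41.87/3600 = 108.2616306
  hemisphere W, so the sign is −
Point 5:
  Latitude: 88 + 37.31/60 = 88.6218333
  hemisphere S, so the sign is −
  λ: 0 + 6.62/60 = 0.1103333
  E ⇒ keep positive

1. -35.007988, 108.589000
2. 83.840967, -145.233450
3. 65.372667, 46.143167
4. -33.186889, -108.261631
5. -88.621833, 0.110333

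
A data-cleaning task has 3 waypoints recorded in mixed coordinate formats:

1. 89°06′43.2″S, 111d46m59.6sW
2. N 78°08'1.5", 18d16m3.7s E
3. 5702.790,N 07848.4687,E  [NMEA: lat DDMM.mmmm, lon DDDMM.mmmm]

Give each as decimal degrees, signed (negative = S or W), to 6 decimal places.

1. -89.112000, -111.783222
2. 78.133750, 18.267694
3. 57.046500, 78.807812

Point 1:
  Latitude: 6′ + 43.2″ = 6.72000′; 89 + 6.72000/60 = 89.1120000
  S → negative
  Lon: 111° + 46/60 + 59.6/3600 = 111 + 0.766667 + 0.016556 = 111.7832222
  hemisphere W, so the sign is −
Point 2:
  Lat: 78° + 8/60 + 1.5/3600 = 78 + 0.133333 + 0.000417 = 78.1337500
  N → positive
  Lon: 18° + 16/60 + 3.7/3600 = 18 + 0.266667 + 0.001028 = 18.2676944
  E ⇒ keep positive
Point 3:
  φ: degrees = first 2 digits = 57, minutes = 2.79; 57 + 2.79/60 = 57.0465000
  N → positive
  λ: degrees = first 3 digits = 78, minutes = 48.4687; 78 + 48.4687/60 = 78.8078117
  E ⇒ keep positive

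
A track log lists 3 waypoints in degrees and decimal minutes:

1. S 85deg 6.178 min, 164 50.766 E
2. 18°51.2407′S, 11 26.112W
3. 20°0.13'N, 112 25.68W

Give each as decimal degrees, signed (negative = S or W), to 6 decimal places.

1. -85.102967, 164.846100
2. -18.854012, -11.435200
3. 20.002167, -112.428000

Point 1:
  Latitude: 85 + 6.178/60 = 85.1029667
  S → negative
  λ: 50.766′ = 0.846100°; total 164.8461000
  E → positive
Point 2:
  Latitude: 18 + 51.2407/60 = 18.8540117
  S ⇒ negate
  λ: 26.112′ = 0.435200°; total 11.4352000
  W ⇒ negate
Point 3:
  φ: 0.13′ = 0.002167°; total 20.0021667
  N → positive
  Lon: 112 + 25.68/60 = 112.4280000
  W → negative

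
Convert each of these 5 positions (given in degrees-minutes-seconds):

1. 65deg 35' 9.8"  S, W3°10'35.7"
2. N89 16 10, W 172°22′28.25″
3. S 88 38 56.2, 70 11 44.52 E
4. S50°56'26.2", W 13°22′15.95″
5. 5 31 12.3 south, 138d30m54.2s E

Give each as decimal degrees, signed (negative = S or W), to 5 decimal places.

1. -65.58606, -3.17658
2. 89.26944, -172.37451
3. -88.64894, 70.19570
4. -50.94061, -13.37110
5. -5.52008, 138.51506

Point 1:
  φ: 65 + 35/60 + 9.8/3600 = 65.586056
  hemisphere S, so the sign is −
  λ: 3° + 10/60 + 35.7/3600 = 3 + 0.166667 + 0.009917 = 3.176583
  W ⇒ negate
Point 2:
  Latitude: 89 + 16/60 + 10/3600 = 89.269444
  N → positive
  λ: 172 + 22/60 + 28.25/3600 = 172.374514
  W → negative
Point 3:
  Lat: 88° + 38/60 + 56.2/3600 = 88 + 0.633333 + 0.015611 = 88.648944
  S → negative
  Lon: 11′ + 44.52″ = 11.74200′; 70 + 11.74200/60 = 70.195700
  E ⇒ keep positive
Point 4:
  Lat: 50° + 56/60 + 26.2/3600 = 50 + 0.933333 + 0.007278 = 50.940611
  S → negative
  Longitude: 13° + 22/60 + 15.95/3600 = 13 + 0.366667 + 0.004431 = 13.371097
  W → negative
Point 5:
  Latitude: 5 + 31/60 + 12.3/3600 = 5.520083
  hemisphere S, so the sign is −
  Lon: 138° + 30/60 + 54.2/3600 = 138 + 0.500000 + 0.015056 = 138.515056
  E → positive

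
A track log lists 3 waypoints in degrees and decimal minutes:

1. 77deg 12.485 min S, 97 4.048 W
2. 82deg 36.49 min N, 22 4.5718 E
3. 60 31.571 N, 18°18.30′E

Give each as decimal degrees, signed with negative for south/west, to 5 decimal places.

Point 1:
  Latitude: 12.485′ = 0.208083°; total 77.208083
  hemisphere S, so the sign is −
  Lon: 4.048′ = 0.067467°; total 97.067467
  W → negative
Point 2:
  Latitude: 36.49′ = 0.608167°; total 82.608167
  N ⇒ keep positive
  λ: 4.5718′ = 0.076197°; total 22.076197
  E ⇒ keep positive
Point 3:
  φ: 31.571′ = 0.526183°; total 60.526183
  N ⇒ keep positive
  Longitude: 18 + 18.3/60 = 18.305000
  E → positive

1. -77.20808, -97.06747
2. 82.60817, 22.07620
3. 60.52618, 18.30500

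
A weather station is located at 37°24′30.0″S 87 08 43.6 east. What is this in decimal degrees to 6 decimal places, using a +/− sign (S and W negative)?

Latitude: 24′ + 30″ = 24.50000′; 37 + 24.50000/60 = 37.4083333
hemisphere S, so the sign is −
Longitude: 87° + 8/60 + 43.6/3600 = 87 + 0.133333 + 0.012111 = 87.1454444
E → positive

-37.408333, 87.145444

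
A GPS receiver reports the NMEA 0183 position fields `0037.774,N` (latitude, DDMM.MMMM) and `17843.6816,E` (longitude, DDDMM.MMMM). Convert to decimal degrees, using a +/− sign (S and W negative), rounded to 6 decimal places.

0.629567, 178.728027

φ: degrees = first 2 digits = 0, minutes = 37.774; 0 + 37.774/60 = 0.6295667
N → positive
Longitude: degrees = first 3 digits = 178, minutes = 43.6816; 178 + 43.6816/60 = 178.7280267
E ⇒ keep positive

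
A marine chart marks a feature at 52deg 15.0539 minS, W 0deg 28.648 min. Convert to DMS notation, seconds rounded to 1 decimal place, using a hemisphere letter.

Latitude: 15.05390′ → 15′ and 0.05390 × 60 = 3.234″
Lon: 28.64800′ → 28′ and 0.64800 × 60 = 38.880″

52°15′3.2″ S, 0°28′38.9″ W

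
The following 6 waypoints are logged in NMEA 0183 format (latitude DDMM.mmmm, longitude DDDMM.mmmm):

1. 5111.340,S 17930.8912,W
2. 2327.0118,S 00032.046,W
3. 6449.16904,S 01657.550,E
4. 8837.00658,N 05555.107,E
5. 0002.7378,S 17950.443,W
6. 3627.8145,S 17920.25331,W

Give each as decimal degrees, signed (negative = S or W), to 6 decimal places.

1. -51.189000, -179.514853
2. -23.450197, -0.534100
3. -64.819484, 16.959167
4. 88.616776, 55.918450
5. -0.045630, -179.840717
6. -36.463575, -179.337555

Point 1:
  Latitude: degrees = first 2 digits = 51, minutes = 11.34; 51 + 11.34/60 = 51.1890000
  S → negative
  λ: split at 3 digits → 179° and 30.8912′; 179 + 30.8912/60 = 179.5148533
  W ⇒ negate
Point 2:
  Lat: split at 2 digits → 23° and 27.0118′; 23 + 27.0118/60 = 23.4501967
  hemisphere S, so the sign is −
  Longitude: split at 3 digits → 000° and 32.046′; 0 + 32.046/60 = 0.5341000
  W ⇒ negate
Point 3:
  Lat: degrees = first 2 digits = 64, minutes = 49.16904; 64 + 49.16904/60 = 64.8194840
  S → negative
  Lon: split at 3 digits → 016° and 57.55′; 16 + 57.55/60 = 16.9591667
  E → positive
Point 4:
  φ: split at 2 digits → 88° and 37.00658′; 88 + 37.00658/60 = 88.6167763
  N ⇒ keep positive
  Longitude: degrees = first 3 digits = 55, minutes = 55.107; 55 + 55.107/60 = 55.9184500
  E ⇒ keep positive
Point 5:
  Latitude: split at 2 digits → 00° and 2.7378′; 0 + 2.7378/60 = 0.0456300
  hemisphere S, so the sign is −
  Longitude: degrees = first 3 digits = 179, minutes = 50.443; 179 + 50.443/60 = 179.8407167
  W ⇒ negate
Point 6:
  φ: split at 2 digits → 36° and 27.8145′; 36 + 27.8145/60 = 36.4635750
  hemisphere S, so the sign is −
  Lon: split at 3 digits → 179° and 20.25331′; 179 + 20.25331/60 = 179.3375552
  hemisphere W, so the sign is −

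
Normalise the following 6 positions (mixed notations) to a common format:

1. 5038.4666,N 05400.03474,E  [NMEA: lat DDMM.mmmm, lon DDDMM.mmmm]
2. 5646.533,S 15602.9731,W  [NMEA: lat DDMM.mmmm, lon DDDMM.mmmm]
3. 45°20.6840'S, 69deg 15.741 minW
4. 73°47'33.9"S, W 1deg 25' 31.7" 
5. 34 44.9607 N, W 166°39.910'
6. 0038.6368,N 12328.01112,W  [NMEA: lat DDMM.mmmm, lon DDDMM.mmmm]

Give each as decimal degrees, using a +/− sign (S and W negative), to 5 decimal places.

1. 50.64111, 54.00058
2. -56.77555, -156.04955
3. -45.34473, -69.26235
4. -73.79275, -1.42547
5. 34.74935, -166.66517
6. 0.64395, -123.46685

Point 1:
  φ: split at 2 digits → 50° and 38.4666′; 50 + 38.4666/60 = 50.641110
  N ⇒ keep positive
  Longitude: split at 3 digits → 054° and 0.03474′; 54 + 0.03474/60 = 54.000579
  E → positive
Point 2:
  Latitude: split at 2 digits → 56° and 46.533′; 56 + 46.533/60 = 56.775550
  hemisphere S, so the sign is −
  Longitude: split at 3 digits → 156° and 2.9731′; 156 + 2.9731/60 = 156.049552
  hemisphere W, so the sign is −
Point 3:
  φ: 20.684′ = 0.344733°; total 45.344733
  hemisphere S, so the sign is −
  Lon: 15.741′ = 0.262350°; total 69.262350
  hemisphere W, so the sign is −
Point 4:
  Latitude: 73° + 47/60 + 33.9/3600 = 73 + 0.783333 + 0.009417 = 73.792750
  S → negative
  Longitude: 25′ + 31.7″ = 25.52833′; 1 + 25.52833/60 = 1.425472
  hemisphere W, so the sign is −
Point 5:
  φ: 44.9607′ = 0.749345°; total 34.749345
  N → positive
  λ: 166 + 39.91/60 = 166.665167
  W → negative
Point 6:
  Latitude: degrees = first 2 digits = 0, minutes = 38.6368; 0 + 38.6368/60 = 0.643947
  N → positive
  Longitude: degrees = first 3 digits = 123, minutes = 28.01112; 123 + 28.01112/60 = 123.466852
  W ⇒ negate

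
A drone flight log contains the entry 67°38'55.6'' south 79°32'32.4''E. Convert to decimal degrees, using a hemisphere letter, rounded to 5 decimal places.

67.64878° S, 79.54233° E

φ: 67° + 38/60 + 55.6/3600 = 67 + 0.633333 + 0.015444 = 67.648778
Lon: 32′ + 32.4″ = 32.54000′; 79 + 32.54000/60 = 79.542333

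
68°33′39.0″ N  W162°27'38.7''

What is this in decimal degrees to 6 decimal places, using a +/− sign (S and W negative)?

φ: 68 + 33/60 + 39/3600 = 68.5608333
N ⇒ keep positive
Lon: 162 + 27/60 + 38.7/3600 = 162.4607500
W ⇒ negate

68.560833, -162.460750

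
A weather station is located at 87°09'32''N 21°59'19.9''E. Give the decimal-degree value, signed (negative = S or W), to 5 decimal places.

87.15889, 21.98886

Latitude: 87° + 9/60 + 32/3600 = 87 + 0.150000 + 0.008889 = 87.158889
N ⇒ keep positive
λ: 21° + 59/60 + 19.9/3600 = 21 + 0.983333 + 0.005528 = 21.988861
E ⇒ keep positive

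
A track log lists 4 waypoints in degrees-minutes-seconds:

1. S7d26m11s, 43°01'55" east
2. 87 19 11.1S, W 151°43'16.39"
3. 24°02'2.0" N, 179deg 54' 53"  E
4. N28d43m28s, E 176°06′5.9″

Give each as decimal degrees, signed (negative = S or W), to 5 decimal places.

Point 1:
  Latitude: 7 + 26/60 + 11/3600 = 7.436389
  S → negative
  Lon: 43° + 1/60 + 55/3600 = 43 + 0.016667 + 0.015278 = 43.031944
  E → positive
Point 2:
  Lat: 87° + 19/60 + 11.1/3600 = 87 + 0.316667 + 0.003083 = 87.319750
  S ⇒ negate
  Lon: 43′ + 16.39″ = 43.27317′; 151 + 43.27317/60 = 151.721219
  W ⇒ negate
Point 3:
  Latitude: 24° + 2/60 + 2/3600 = 24 + 0.033333 + 0.000556 = 24.033889
  N → positive
  Lon: 179 + 54/60 + 53/3600 = 179.914722
  E ⇒ keep positive
Point 4:
  Latitude: 43′ + 28″ = 43.46667′; 28 + 43.46667/60 = 28.724444
  N ⇒ keep positive
  Longitude: 176° + 6/60 + 5.9/3600 = 176 + 0.100000 + 0.001639 = 176.101639
  E ⇒ keep positive

1. -7.43639, 43.03194
2. -87.31975, -151.72122
3. 24.03389, 179.91472
4. 28.72444, 176.10164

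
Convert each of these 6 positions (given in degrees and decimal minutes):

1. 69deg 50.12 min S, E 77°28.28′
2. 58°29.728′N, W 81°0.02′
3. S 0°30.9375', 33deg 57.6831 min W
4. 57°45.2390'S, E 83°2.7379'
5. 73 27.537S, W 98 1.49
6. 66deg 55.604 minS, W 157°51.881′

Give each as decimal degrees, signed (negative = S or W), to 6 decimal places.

Point 1:
  Lat: 50.12′ = 0.835333°; total 69.8353333
  S → negative
  λ: 77 + 28.28/60 = 77.4713333
  E ⇒ keep positive
Point 2:
  Latitude: 58 + 29.728/60 = 58.4954667
  N → positive
  Longitude: 81 + 0.02/60 = 81.0003333
  hemisphere W, so the sign is −
Point 3:
  Lat: 30.9375′ = 0.515625°; total 0.5156250
  hemisphere S, so the sign is −
  λ: 57.6831′ = 0.961385°; total 33.9613850
  W ⇒ negate
Point 4:
  Latitude: 57 + 45.239/60 = 57.7539833
  S → negative
  λ: 83 + 2.7379/60 = 83.0456317
  E ⇒ keep positive
Point 5:
  Lat: 27.537′ = 0.458950°; total 73.4589500
  S → negative
  λ: 1.49′ = 0.024833°; total 98.0248333
  hemisphere W, so the sign is −
Point 6:
  φ: 66 + 55.604/60 = 66.9267333
  hemisphere S, so the sign is −
  λ: 51.881′ = 0.864683°; total 157.8646833
  W → negative

1. -69.835333, 77.471333
2. 58.495467, -81.000333
3. -0.515625, -33.961385
4. -57.753983, 83.045632
5. -73.458950, -98.024833
6. -66.926733, -157.864683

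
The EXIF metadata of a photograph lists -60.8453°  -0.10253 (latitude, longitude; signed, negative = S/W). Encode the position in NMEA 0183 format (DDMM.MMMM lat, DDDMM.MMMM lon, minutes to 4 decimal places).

6050.7180,S / 00006.1518,W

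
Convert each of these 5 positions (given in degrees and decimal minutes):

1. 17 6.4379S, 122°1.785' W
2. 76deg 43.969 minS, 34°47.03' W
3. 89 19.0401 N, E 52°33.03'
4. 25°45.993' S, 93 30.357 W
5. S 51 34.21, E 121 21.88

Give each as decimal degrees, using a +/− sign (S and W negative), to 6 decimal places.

1. -17.107298, -122.029750
2. -76.732817, -34.783833
3. 89.317335, 52.550500
4. -25.766550, -93.505950
5. -51.570167, 121.364667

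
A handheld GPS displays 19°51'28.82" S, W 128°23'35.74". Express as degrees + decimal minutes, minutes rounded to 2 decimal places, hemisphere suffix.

φ: 51 + 28.82/60 = 51.4803′
Longitude: 23 + 35.74/60 = 23.5957′

19° 51.48′ S, 128° 23.60′ W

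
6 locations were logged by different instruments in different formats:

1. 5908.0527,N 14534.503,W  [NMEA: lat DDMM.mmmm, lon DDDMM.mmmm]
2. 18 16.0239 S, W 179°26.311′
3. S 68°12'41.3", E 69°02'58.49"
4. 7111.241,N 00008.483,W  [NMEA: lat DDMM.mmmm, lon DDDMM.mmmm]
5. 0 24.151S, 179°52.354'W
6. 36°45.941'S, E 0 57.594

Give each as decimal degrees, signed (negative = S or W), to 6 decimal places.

1. 59.134212, -145.575050
2. -18.267065, -179.438517
3. -68.211472, 69.049581
4. 71.187350, -0.141383
5. -0.402517, -179.872567
6. -36.765683, 0.959900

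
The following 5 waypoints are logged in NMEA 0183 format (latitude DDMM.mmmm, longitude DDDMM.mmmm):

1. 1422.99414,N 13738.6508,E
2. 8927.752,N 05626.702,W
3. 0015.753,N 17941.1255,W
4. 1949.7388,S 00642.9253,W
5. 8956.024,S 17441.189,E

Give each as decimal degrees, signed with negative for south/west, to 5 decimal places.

1. 14.38324, 137.64418
2. 89.46253, -56.44503
3. 0.26255, -179.68543
4. -19.82898, -6.71542
5. -89.93373, 174.68648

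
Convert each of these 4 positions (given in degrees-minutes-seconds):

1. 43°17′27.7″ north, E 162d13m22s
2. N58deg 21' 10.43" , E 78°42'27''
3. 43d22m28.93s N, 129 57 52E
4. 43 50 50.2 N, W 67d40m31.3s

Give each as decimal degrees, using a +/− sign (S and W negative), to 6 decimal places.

1. 43.291028, 162.222778
2. 58.352897, 78.707500
3. 43.374703, 129.964444
4. 43.847278, -67.675361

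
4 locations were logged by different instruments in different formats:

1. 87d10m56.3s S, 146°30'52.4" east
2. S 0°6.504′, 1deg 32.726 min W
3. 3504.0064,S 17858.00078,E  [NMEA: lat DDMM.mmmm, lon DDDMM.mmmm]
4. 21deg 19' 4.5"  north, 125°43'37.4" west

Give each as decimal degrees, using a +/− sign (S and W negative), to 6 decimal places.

1. -87.182306, 146.514556
2. -0.108400, -1.545433
3. -35.066773, 178.966680
4. 21.317917, -125.727056

Point 1:
  φ: 87° + 10/60 + 56.3/3600 = 87 + 0.166667 + 0.015639 = 87.1823056
  hemisphere S, so the sign is −
  Longitude: 30′ + 52.4″ = 30.87333′; 146 + 30.87333/60 = 146.5145556
  E ⇒ keep positive
Point 2:
  Lat: 6.504′ = 0.108400°; total 0.1084000
  S ⇒ negate
  Lon: 32.726′ = 0.545433°; total 1.5454333
  hemisphere W, so the sign is −
Point 3:
  Latitude: degrees = first 2 digits = 35, minutes = 4.0064; 35 + 4.0064/60 = 35.0667733
  S → negative
  Lon: split at 3 digits → 178° and 58.00078′; 178 + 58.00078/60 = 178.9666797
  E → positive
Point 4:
  Latitude: 21° + 19/60 + 4.5/3600 = 21 + 0.316667 + 0.001250 = 21.3179167
  N ⇒ keep positive
  Longitude: 125° + 43/60 + 37.4/3600 = 125 + 0.716667 + 0.010389 = 125.7270556
  W → negative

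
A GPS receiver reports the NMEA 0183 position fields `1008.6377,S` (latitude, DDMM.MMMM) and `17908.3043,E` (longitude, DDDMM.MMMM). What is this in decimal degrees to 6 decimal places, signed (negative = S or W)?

Lat: degrees = first 2 digits = 10, minutes = 8.6377; 10 + 8.6377/60 = 10.1439617
S → negative
λ: degrees = first 3 digits = 179, minutes = 8.3043; 179 + 8.3043/60 = 179.1384050
E ⇒ keep positive

-10.143962, 179.138405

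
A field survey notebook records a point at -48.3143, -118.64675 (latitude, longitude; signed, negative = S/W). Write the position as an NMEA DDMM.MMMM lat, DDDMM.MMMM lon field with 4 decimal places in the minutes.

4818.8580,S / 11838.8050,W

Latitude is negative → S; |value| = 48.314300
φ: 48° + 0.314300 × 60 = 48° 18.858000′
Longitude is negative → W; |value| = 118.646750
Longitude: minutes = (118.646750 − 118) × 60 = 38.805000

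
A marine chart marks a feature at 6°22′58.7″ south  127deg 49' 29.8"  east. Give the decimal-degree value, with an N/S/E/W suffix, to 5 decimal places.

6.38297° S, 127.82494° E

Lat: 6° + 22/60 + 58.7/3600 = 6 + 0.366667 + 0.016306 = 6.382972
Lon: 49′ + 29.8″ = 49.49667′; 127 + 49.49667/60 = 127.824944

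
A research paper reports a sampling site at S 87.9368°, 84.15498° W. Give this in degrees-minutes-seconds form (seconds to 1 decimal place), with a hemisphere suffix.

Lat: whole degrees 87; 56.20800′ → 56′ and 12.480″
Lon: 0.154980° → 9.29880′; 0.29880 × 60 = 17.928″

87°56′12.5″ S, 84°09′17.9″ W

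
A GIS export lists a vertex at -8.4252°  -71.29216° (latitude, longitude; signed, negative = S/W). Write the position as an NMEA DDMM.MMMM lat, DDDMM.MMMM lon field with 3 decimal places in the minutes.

0825.512,S / 07117.530,W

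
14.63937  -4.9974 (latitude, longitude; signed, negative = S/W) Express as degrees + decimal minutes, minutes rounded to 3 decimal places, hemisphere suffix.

Lat: 14° + 0.639370 × 60 = 14° 38.36220′
Longitude is negative → W; |value| = 4.997400
Lon: minutes = (4.997400 − 4) × 60 = 59.84400

14° 38.362′ N, 4° 59.844′ W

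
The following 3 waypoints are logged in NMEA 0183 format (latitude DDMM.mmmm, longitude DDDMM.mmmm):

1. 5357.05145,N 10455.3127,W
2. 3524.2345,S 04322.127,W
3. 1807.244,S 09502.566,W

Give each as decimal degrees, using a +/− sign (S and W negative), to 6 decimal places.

Point 1:
  Latitude: degrees = first 2 digits = 53, minutes = 57.05145; 53 + 57.05145/60 = 53.9508575
  N → positive
  λ: split at 3 digits → 104° and 55.3127′; 104 + 55.3127/60 = 104.9218783
  hemisphere W, so the sign is −
Point 2:
  φ: split at 2 digits → 35° and 24.2345′; 35 + 24.2345/60 = 35.4039083
  S → negative
  λ: split at 3 digits → 043° and 22.127′; 43 + 22.127/60 = 43.3687833
  hemisphere W, so the sign is −
Point 3:
  Latitude: split at 2 digits → 18° and 7.244′; 18 + 7.244/60 = 18.1207333
  S ⇒ negate
  Longitude: degrees = first 3 digits = 95, minutes = 2.566; 95 + 2.566/60 = 95.0427667
  W → negative

1. 53.950858, -104.921878
2. -35.403908, -43.368783
3. -18.120733, -95.042767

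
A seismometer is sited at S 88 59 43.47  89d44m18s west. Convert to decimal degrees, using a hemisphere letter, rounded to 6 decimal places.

Lat: 88 + 59/60 + 43.47/3600 = 88.9954083
λ: 44′ + 18″ = 44.30000′; 89 + 44.30000/60 = 89.7383333

88.995408° S, 89.738333° W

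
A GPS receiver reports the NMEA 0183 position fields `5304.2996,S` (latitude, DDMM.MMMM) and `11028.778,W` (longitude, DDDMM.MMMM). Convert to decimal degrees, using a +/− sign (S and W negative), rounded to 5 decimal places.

φ: split at 2 digits → 53° and 4.2996′; 53 + 4.2996/60 = 53.071660
S ⇒ negate
Lon: split at 3 digits → 110° and 28.778′; 110 + 28.778/60 = 110.479633
hemisphere W, so the sign is −

-53.07166, -110.47963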